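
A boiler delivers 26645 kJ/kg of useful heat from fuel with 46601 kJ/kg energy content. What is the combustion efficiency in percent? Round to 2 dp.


Efficiency = (Q_useful / Q_fuel) * 100
Efficiency = (26645 / 46601) * 100
Efficiency = 0.5718 * 100 = 57.18%


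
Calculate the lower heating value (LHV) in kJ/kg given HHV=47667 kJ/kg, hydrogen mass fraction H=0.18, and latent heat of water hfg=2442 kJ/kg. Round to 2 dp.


LHV = HHV - hfg * 9 * H
Water correction = 2442 * 9 * 0.18 = 3956.040 kJ/kg
LHV = 47667 - 3956.040 = 43710.96 kJ/kg


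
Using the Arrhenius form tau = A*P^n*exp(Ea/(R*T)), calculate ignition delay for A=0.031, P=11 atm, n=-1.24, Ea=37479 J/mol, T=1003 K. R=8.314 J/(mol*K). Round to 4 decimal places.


tau = A * P^n * exp(Ea/(R*T))
P^n = 11^(-1.24) = 0.05112968
Ea/(R*T) = 37479/(8.314*1003) = 4.494455
exp(Ea/(R*T)) = 89.519372
tau = 0.031 * 0.05112968 * 89.519372 = 0.1419 ms


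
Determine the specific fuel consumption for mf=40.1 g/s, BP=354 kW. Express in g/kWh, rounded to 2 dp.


SFC = (mf / BP) * 3600
Rate = 40.1 / 354 = 0.113277 g/(s*kW)
SFC = 0.113277 * 3600 = 407.80 g/kWh


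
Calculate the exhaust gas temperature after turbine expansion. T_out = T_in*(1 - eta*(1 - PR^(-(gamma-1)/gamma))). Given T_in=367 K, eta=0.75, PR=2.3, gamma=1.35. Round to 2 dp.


T_out = T_in * (1 - eta * (1 - PR^(-(gamma-1)/gamma)))
Exponent = -(1.35-1)/1.35 = -0.25925926
PR^exp = 2.3^(-0.25925926) = 0.80578413
Factor = 1 - 0.75*(1 - 0.80578413) = 0.85433810
T_out = 367 * 0.85433810 = 313.54 K


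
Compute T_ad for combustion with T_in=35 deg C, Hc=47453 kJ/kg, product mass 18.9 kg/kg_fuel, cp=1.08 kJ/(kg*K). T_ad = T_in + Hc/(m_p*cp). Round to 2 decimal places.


T_ad = T_in + Hc / (m_p * cp)
Denominator = 18.9 * 1.08 = 20.4120
Temperature rise = 47453 / 20.4120 = 2324.76 K
T_ad = 35 + 2324.76 = 2359.76 deg C


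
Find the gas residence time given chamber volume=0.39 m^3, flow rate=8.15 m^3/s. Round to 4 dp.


tau = V / Q_flow
tau = 0.39 / 8.15 = 0.0479 s


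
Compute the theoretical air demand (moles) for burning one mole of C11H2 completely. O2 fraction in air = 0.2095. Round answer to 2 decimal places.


Balanced combustion: C11H2 + 11.5 O2 -> 11 CO2 + 1 H2O
O2 needed = C + H/4 = 11 + 2/4 = 11.50 moles
Air moles = O2 / 0.2095 = 11.50 / 0.2095 = 54.89 moles air


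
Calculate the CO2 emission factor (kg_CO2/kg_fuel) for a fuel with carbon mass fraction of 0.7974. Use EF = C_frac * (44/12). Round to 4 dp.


EF = C_frac * (M_CO2 / M_C)
EF = 0.7974 * (44/12)
EF = 0.7974 * 3.666667 = 2.9238 kg_CO2/kg_fuel


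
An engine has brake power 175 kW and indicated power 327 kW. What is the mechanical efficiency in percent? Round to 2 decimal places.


eta_mech = (BP / IP) * 100
Ratio = 175 / 327 = 0.5352
eta_mech = 0.5352 * 100 = 53.52%


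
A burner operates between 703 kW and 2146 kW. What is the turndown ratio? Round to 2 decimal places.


TDR = Q_max / Q_min
TDR = 2146 / 703 = 3.05


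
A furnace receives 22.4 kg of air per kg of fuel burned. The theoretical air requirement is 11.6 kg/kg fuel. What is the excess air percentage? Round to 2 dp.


Excess air = actual - stoichiometric = 22.4 - 11.6 = 10.80 kg/kg fuel
Excess air % = (excess / stoich) * 100 = (10.80 / 11.6) * 100 = 93.10%


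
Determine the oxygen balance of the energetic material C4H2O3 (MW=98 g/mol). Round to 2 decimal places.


OB = -1600 * (2C + H/2 - O) / MW
Inner = 2*4 + 2/2 - 3 = 6.00
OB = -1600 * 6.00 / 98 = -97.96%


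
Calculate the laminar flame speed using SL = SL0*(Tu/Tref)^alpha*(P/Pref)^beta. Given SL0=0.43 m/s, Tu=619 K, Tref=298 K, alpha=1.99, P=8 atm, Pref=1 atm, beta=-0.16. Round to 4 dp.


SL = SL0 * (Tu/Tref)^alpha * (P/Pref)^beta
T ratio = 619/298 = 2.07718121
(T ratio)^alpha = 2.07718121^1.99 = 4.283256
(P/Pref)^beta = 8^(-0.16) = 0.716978
SL = 0.43 * 4.283256 * 0.716978 = 1.3205 m/s


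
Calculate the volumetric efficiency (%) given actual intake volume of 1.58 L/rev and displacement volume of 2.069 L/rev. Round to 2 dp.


eta_v = (V_actual / V_disp) * 100
Ratio = 1.58 / 2.069 = 0.7637
eta_v = 0.7637 * 100 = 76.37%


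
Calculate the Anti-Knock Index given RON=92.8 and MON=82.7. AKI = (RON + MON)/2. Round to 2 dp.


AKI = (RON + MON) / 2
AKI = (92.8 + 82.7) / 2
AKI = 175.5 / 2 = 87.75


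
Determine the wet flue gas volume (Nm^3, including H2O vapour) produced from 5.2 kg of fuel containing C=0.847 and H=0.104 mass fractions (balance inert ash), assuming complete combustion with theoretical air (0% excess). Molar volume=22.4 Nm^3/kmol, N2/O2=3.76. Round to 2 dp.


Per kg fuel: CO2 = (C/12 kmol)*22.4 = (0.847/12)*22.4 = 1.58107 Nm^3
Per kg fuel: H2O = (H/2 kmol)*22.4 = (0.104/2)*22.4 = 1.16480 Nm^3
O2 needed per kg fuel = C/12 + H/4 = 0.847/12 + 0.104/4 = 0.09658333 kmol
Per kg fuel: N2 = O2*3.76*22.4 = 0.09658333*3.76*22.4 = 8.13463 Nm^3
Total per kg = 1.58107 + 1.16480 + 8.13463 = 10.88050 Nm^3
Total = 10.88050 * 5.2 = 56.58 Nm^3


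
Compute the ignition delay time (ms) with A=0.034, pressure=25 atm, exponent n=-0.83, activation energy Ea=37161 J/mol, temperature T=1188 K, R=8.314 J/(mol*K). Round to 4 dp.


tau = A * P^n * exp(Ea/(R*T))
P^n = 25^(-0.83) = 0.06913688
Ea/(R*T) = 37161/(8.314*1188) = 3.762365
exp(Ea/(R*T)) = 43.050121
tau = 0.034 * 0.06913688 * 43.050121 = 0.1012 ms


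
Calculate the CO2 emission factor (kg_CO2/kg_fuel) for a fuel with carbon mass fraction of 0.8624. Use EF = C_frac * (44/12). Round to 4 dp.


EF = C_frac * (M_CO2 / M_C)
EF = 0.8624 * (44/12)
EF = 0.8624 * 3.666667 = 3.1621 kg_CO2/kg_fuel


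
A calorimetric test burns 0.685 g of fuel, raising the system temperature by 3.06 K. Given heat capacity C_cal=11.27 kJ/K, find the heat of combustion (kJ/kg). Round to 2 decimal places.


Hc = C_cal * delta_T / m_fuel
Q_released = 11.27 * 3.06 = 34.4862 kJ
m_fuel = 0.685 g = 0.685/1000 kg = 0.000685 kg
Hc = 34.4862 / 0.000685 = 50344.82 kJ/kg


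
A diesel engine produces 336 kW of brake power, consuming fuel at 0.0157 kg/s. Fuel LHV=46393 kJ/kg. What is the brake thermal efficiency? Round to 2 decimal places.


eta_BTE = (BP / (mf * LHV)) * 100
Denominator = 0.0157 * 46393 = 728.3701 kW
eta_BTE = (336 / 728.3701) * 100 = 46.13%


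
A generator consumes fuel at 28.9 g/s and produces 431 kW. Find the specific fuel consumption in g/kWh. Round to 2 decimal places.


SFC = (mf / BP) * 3600
Rate = 28.9 / 431 = 0.067053 g/(s*kW)
SFC = 0.067053 * 3600 = 241.39 g/kWh


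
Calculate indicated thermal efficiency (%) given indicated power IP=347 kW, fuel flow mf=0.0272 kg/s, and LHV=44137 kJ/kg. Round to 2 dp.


eta_ith = (IP / (mf * LHV)) * 100
Denominator = 0.0272 * 44137 = 1200.5264 kW
eta_ith = (347 / 1200.5264) * 100 = 28.90%


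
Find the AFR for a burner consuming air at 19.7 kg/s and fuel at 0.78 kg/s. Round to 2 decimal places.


AFR = m_air / m_fuel
AFR = 19.7 / 0.78 = 25.26


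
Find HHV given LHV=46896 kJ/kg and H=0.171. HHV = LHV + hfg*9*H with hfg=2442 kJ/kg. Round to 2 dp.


HHV = LHV + hfg * 9 * H
Water addition = 2442 * 9 * 0.171 = 3758.238 kJ/kg
HHV = 46896 + 3758.238 = 50654.24 kJ/kg


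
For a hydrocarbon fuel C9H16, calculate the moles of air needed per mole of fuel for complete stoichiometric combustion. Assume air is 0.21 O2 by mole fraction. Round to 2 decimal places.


Balanced combustion: C9H16 + 13 O2 -> 9 CO2 + 8 H2O
O2 needed = C + H/4 = 9 + 16/4 = 13.00 moles
Air moles = O2 / 0.21 = 13.00 / 0.21 = 61.90 moles air


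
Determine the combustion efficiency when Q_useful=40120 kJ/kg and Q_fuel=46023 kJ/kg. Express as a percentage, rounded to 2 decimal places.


Efficiency = (Q_useful / Q_fuel) * 100
Efficiency = (40120 / 46023) * 100
Efficiency = 0.8717 * 100 = 87.17%


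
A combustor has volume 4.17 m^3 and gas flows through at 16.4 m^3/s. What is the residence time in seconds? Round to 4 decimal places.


tau = V / Q_flow
tau = 4.17 / 16.4 = 0.2543 s


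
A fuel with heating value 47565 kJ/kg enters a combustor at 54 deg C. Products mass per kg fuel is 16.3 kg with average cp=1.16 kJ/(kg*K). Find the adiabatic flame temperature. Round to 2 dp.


T_ad = T_in + Hc / (m_p * cp)
Denominator = 16.3 * 1.16 = 18.9080
Temperature rise = 47565 / 18.9080 = 2515.60 K
T_ad = 54 + 2515.60 = 2569.60 deg C


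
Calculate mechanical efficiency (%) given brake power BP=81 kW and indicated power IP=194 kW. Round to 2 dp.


eta_mech = (BP / IP) * 100
Ratio = 81 / 194 = 0.4175
eta_mech = 0.4175 * 100 = 41.75%


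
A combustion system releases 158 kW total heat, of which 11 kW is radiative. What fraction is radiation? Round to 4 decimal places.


f_rad = Q_rad / Q_total
f_rad = 11 / 158 = 0.0696


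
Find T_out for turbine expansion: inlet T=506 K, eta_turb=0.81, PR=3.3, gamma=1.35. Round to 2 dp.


T_out = T_in * (1 - eta * (1 - PR^(-(gamma-1)/gamma)))
Exponent = -(1.35-1)/1.35 = -0.25925926
PR^exp = 3.3^(-0.25925926) = 0.73378775
Factor = 1 - 0.81*(1 - 0.73378775) = 0.78436808
T_out = 506 * 0.78436808 = 396.89 K


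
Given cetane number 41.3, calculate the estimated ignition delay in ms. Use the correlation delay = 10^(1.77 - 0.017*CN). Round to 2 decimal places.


delay = 10^(1.77 - 0.017*CN)
Exponent = 1.77 - 0.017*41.3 = 1.0679
delay = 10^1.0679 = 11.69 ms


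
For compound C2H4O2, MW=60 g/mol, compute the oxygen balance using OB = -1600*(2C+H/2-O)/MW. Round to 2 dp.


OB = -1600 * (2C + H/2 - O) / MW
Inner = 2*2 + 4/2 - 2 = 4.00
OB = -1600 * 4.00 / 60 = -106.67%


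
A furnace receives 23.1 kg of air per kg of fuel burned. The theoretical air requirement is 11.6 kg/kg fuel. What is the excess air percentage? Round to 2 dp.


Excess air = actual - stoichiometric = 23.1 - 11.6 = 11.50 kg/kg fuel
Excess air % = (excess / stoich) * 100 = (11.50 / 11.6) * 100 = 99.14%


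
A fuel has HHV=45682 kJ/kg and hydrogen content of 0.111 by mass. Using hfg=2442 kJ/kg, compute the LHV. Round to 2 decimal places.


LHV = HHV - hfg * 9 * H
Water correction = 2442 * 9 * 0.111 = 2439.558 kJ/kg
LHV = 45682 - 2439.558 = 43242.44 kJ/kg


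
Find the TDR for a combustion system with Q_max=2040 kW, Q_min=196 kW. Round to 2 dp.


TDR = Q_max / Q_min
TDR = 2040 / 196 = 10.41


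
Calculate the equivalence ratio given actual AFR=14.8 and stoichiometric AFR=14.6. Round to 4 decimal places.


phi = AFR_stoich / AFR_actual
phi = 14.6 / 14.8 = 0.9865


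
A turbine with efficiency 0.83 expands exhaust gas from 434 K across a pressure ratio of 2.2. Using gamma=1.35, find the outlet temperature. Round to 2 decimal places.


T_out = T_in * (1 - eta * (1 - PR^(-(gamma-1)/gamma)))
Exponent = -(1.35-1)/1.35 = -0.25925926
PR^exp = 2.2^(-0.25925926) = 0.81512413
Factor = 1 - 0.83*(1 - 0.81512413) = 0.84655303
T_out = 434 * 0.84655303 = 367.40 K


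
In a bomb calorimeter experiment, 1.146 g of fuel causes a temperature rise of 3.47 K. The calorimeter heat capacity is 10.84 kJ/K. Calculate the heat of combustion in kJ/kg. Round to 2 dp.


Hc = C_cal * delta_T / m_fuel
Q_released = 10.84 * 3.47 = 37.6148 kJ
m_fuel = 1.146 g = 1.146/1000 kg = 0.001146 kg
Hc = 37.6148 / 0.001146 = 32822.69 kJ/kg


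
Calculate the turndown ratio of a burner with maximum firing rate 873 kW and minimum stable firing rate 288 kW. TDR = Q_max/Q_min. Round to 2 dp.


TDR = Q_max / Q_min
TDR = 873 / 288 = 3.03


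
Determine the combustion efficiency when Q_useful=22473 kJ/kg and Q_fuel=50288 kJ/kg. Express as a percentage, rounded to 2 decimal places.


Efficiency = (Q_useful / Q_fuel) * 100
Efficiency = (22473 / 50288) * 100
Efficiency = 0.4469 * 100 = 44.69%


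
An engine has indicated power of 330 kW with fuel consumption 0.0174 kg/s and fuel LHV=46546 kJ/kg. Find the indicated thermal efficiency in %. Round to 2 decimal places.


eta_ith = (IP / (mf * LHV)) * 100
Denominator = 0.0174 * 46546 = 809.9004 kW
eta_ith = (330 / 809.9004) * 100 = 40.75%


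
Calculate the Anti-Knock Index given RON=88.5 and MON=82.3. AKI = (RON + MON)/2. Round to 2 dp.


AKI = (RON + MON) / 2
AKI = (88.5 + 82.3) / 2
AKI = 170.8 / 2 = 85.40


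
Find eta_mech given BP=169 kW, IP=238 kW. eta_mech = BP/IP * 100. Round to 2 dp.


eta_mech = (BP / IP) * 100
Ratio = 169 / 238 = 0.7101
eta_mech = 0.7101 * 100 = 71.01%


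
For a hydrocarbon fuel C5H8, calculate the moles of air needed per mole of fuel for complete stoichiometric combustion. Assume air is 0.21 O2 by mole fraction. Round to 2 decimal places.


Balanced combustion: C5H8 + 7 O2 -> 5 CO2 + 4 H2O
O2 needed = C + H/4 = 5 + 8/4 = 7.00 moles
Air moles = O2 / 0.21 = 7.00 / 0.21 = 33.33 moles air


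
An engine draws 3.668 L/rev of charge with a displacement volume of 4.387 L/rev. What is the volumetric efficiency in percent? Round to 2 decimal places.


eta_v = (V_actual / V_disp) * 100
Ratio = 3.668 / 4.387 = 0.8361
eta_v = 0.8361 * 100 = 83.61%


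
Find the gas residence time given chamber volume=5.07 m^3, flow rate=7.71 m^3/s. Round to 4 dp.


tau = V / Q_flow
tau = 5.07 / 7.71 = 0.6576 s


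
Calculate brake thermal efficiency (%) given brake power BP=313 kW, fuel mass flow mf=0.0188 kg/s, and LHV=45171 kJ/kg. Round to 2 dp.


eta_BTE = (BP / (mf * LHV)) * 100
Denominator = 0.0188 * 45171 = 849.2148 kW
eta_BTE = (313 / 849.2148) * 100 = 36.86%


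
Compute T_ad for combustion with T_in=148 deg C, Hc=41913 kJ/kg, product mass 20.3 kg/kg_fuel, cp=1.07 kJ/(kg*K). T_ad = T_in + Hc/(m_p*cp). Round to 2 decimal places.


T_ad = T_in + Hc / (m_p * cp)
Denominator = 20.3 * 1.07 = 21.7210
Temperature rise = 41913 / 21.7210 = 1929.61 K
T_ad = 148 + 1929.61 = 2077.61 deg C


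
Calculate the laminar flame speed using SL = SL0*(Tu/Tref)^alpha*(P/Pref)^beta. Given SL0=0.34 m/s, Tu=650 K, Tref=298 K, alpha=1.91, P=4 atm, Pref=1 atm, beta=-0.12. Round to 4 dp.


SL = SL0 * (Tu/Tref)^alpha * (P/Pref)^beta
T ratio = 650/298 = 2.18120805
(T ratio)^alpha = 2.18120805^1.91 = 4.435182
(P/Pref)^beta = 4^(-0.12) = 0.846745
SL = 0.34 * 4.435182 * 0.846745 = 1.2769 m/s


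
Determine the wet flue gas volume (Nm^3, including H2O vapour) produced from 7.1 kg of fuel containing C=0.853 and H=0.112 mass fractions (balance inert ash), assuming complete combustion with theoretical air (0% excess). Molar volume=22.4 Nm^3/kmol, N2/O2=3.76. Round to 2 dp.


Per kg fuel: CO2 = (C/12 kmol)*22.4 = (0.853/12)*22.4 = 1.59227 Nm^3
Per kg fuel: H2O = (H/2 kmol)*22.4 = (0.112/2)*22.4 = 1.25440 Nm^3
O2 needed per kg fuel = C/12 + H/4 = 0.853/12 + 0.112/4 = 0.09908333 kmol
Per kg fuel: N2 = O2*3.76*22.4 = 0.09908333*3.76*22.4 = 8.34519 Nm^3
Total per kg = 1.59227 + 1.25440 + 8.34519 = 11.19186 Nm^3
Total = 11.19186 * 7.1 = 79.46 Nm^3


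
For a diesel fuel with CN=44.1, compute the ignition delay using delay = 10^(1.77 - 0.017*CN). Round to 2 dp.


delay = 10^(1.77 - 0.017*CN)
Exponent = 1.77 - 0.017*44.1 = 1.0203
delay = 10^1.0203 = 10.48 ms


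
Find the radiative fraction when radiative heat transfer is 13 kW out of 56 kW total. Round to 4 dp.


f_rad = Q_rad / Q_total
f_rad = 13 / 56 = 0.2321


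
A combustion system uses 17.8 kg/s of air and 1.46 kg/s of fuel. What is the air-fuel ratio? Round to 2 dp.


AFR = m_air / m_fuel
AFR = 17.8 / 1.46 = 12.19


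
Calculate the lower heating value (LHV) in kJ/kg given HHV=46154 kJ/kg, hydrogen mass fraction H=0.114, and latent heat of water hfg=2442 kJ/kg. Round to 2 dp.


LHV = HHV - hfg * 9 * H
Water correction = 2442 * 9 * 0.114 = 2505.492 kJ/kg
LHV = 46154 - 2505.492 = 43648.51 kJ/kg


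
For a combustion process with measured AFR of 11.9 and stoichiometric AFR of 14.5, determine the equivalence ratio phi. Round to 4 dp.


phi = AFR_stoich / AFR_actual
phi = 14.5 / 11.9 = 1.2185


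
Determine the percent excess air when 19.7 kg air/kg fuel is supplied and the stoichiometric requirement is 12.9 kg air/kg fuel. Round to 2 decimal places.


Excess air = actual - stoichiometric = 19.7 - 12.9 = 6.80 kg/kg fuel
Excess air % = (excess / stoich) * 100 = (6.80 / 12.9) * 100 = 52.71%


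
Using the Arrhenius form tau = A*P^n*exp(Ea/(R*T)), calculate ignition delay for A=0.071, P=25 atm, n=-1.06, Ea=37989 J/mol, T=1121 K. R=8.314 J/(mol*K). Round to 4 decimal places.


tau = A * P^n * exp(Ea/(R*T))
P^n = 25^(-1.06) = 0.03297491
Ea/(R*T) = 37989/(8.314*1121) = 4.076076
exp(Ea/(R*T)) = 58.913813
tau = 0.071 * 0.03297491 * 58.913813 = 0.1379 ms


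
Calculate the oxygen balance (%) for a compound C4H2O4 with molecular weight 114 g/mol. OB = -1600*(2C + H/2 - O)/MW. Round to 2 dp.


OB = -1600 * (2C + H/2 - O) / MW
Inner = 2*4 + 2/2 - 4 = 5.00
OB = -1600 * 5.00 / 114 = -70.18%


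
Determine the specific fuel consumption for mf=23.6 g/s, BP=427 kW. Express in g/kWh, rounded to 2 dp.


SFC = (mf / BP) * 3600
Rate = 23.6 / 427 = 0.055269 g/(s*kW)
SFC = 0.055269 * 3600 = 198.97 g/kWh


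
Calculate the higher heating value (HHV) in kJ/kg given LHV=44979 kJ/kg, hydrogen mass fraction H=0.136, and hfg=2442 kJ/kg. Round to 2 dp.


HHV = LHV + hfg * 9 * H
Water addition = 2442 * 9 * 0.136 = 2989.008 kJ/kg
HHV = 44979 + 2989.008 = 47968.01 kJ/kg


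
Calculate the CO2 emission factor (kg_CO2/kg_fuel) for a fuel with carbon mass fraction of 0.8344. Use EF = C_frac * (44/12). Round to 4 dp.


EF = C_frac * (M_CO2 / M_C)
EF = 0.8344 * (44/12)
EF = 0.8344 * 3.666667 = 3.0595 kg_CO2/kg_fuel


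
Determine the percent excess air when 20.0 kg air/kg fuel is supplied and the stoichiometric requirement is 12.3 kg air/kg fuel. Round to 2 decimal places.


Excess air = actual - stoichiometric = 20.0 - 12.3 = 7.70 kg/kg fuel
Excess air % = (excess / stoich) * 100 = (7.70 / 12.3) * 100 = 62.60%


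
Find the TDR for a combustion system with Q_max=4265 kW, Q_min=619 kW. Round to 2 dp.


TDR = Q_max / Q_min
TDR = 4265 / 619 = 6.89


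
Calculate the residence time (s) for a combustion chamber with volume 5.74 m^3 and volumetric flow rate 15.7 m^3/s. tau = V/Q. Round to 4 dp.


tau = V / Q_flow
tau = 5.74 / 15.7 = 0.3656 s


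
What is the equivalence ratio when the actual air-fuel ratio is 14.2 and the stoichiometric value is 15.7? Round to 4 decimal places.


phi = AFR_stoich / AFR_actual
phi = 15.7 / 14.2 = 1.1056


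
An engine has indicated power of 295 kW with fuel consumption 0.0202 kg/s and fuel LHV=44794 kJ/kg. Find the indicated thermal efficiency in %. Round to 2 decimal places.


eta_ith = (IP / (mf * LHV)) * 100
Denominator = 0.0202 * 44794 = 904.8388 kW
eta_ith = (295 / 904.8388) * 100 = 32.60%


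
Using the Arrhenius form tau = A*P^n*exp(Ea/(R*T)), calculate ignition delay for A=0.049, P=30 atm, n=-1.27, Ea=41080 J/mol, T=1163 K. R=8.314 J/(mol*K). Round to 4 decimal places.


tau = A * P^n * exp(Ea/(R*T))
P^n = 30^(-1.27) = 0.01330626
Ea/(R*T) = 41080/(8.314*1163) = 4.248550
exp(Ea/(R*T)) = 70.003810
tau = 0.049 * 0.01330626 * 70.003810 = 0.0456 ms


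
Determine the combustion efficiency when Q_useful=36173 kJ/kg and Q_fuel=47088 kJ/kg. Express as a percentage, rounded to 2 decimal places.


Efficiency = (Q_useful / Q_fuel) * 100
Efficiency = (36173 / 47088) * 100
Efficiency = 0.7682 * 100 = 76.82%


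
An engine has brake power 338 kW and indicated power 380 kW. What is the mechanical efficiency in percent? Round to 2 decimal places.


eta_mech = (BP / IP) * 100
Ratio = 338 / 380 = 0.8895
eta_mech = 0.8895 * 100 = 88.95%


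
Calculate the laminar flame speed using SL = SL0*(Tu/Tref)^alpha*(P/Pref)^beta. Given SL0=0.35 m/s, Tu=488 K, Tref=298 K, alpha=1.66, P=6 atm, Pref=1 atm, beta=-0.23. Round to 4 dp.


SL = SL0 * (Tu/Tref)^alpha * (P/Pref)^beta
T ratio = 488/298 = 1.63758389
(T ratio)^alpha = 1.63758389^1.66 = 2.267660
(P/Pref)^beta = 6^(-0.23) = 0.662255
SL = 0.35 * 2.267660 * 0.662255 = 0.5256 m/s


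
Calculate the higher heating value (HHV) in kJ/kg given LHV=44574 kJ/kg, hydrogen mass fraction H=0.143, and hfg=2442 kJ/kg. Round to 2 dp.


HHV = LHV + hfg * 9 * H
Water addition = 2442 * 9 * 0.143 = 3142.854 kJ/kg
HHV = 44574 + 3142.854 = 47716.85 kJ/kg


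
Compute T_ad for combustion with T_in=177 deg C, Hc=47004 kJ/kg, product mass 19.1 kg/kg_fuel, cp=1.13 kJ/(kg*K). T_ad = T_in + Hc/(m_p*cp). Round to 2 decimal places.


T_ad = T_in + Hc / (m_p * cp)
Denominator = 19.1 * 1.13 = 21.5830
Temperature rise = 47004 / 21.5830 = 2177.83 K
T_ad = 177 + 2177.83 = 2354.83 deg C


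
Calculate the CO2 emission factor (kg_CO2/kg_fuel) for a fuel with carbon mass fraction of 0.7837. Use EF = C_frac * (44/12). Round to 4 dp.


EF = C_frac * (M_CO2 / M_C)
EF = 0.7837 * (44/12)
EF = 0.7837 * 3.666667 = 2.8736 kg_CO2/kg_fuel


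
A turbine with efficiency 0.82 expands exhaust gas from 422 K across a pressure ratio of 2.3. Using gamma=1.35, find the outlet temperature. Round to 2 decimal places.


T_out = T_in * (1 - eta * (1 - PR^(-(gamma-1)/gamma)))
Exponent = -(1.35-1)/1.35 = -0.25925926
PR^exp = 2.3^(-0.25925926) = 0.80578413
Factor = 1 - 0.82*(1 - 0.80578413) = 0.84074299
T_out = 422 * 0.84074299 = 354.79 K


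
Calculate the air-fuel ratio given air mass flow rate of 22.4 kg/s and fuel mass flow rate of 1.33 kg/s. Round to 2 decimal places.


AFR = m_air / m_fuel
AFR = 22.4 / 1.33 = 16.84


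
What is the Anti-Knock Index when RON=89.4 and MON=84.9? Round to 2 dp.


AKI = (RON + MON) / 2
AKI = (89.4 + 84.9) / 2
AKI = 174.3 / 2 = 87.15


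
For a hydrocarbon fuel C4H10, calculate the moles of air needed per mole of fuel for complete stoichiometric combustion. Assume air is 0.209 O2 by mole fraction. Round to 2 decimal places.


Balanced combustion: C4H10 + 6.5 O2 -> 4 CO2 + 5 H2O
O2 needed = C + H/4 = 4 + 10/4 = 6.50 moles
Air moles = O2 / 0.209 = 6.50 / 0.209 = 31.10 moles air


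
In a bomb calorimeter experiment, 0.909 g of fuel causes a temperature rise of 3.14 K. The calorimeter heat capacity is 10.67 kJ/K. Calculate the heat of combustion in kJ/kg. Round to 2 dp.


Hc = C_cal * delta_T / m_fuel
Q_released = 10.67 * 3.14 = 33.5038 kJ
m_fuel = 0.909 g = 0.909/1000 kg = 0.000909 kg
Hc = 33.5038 / 0.000909 = 36857.87 kJ/kg


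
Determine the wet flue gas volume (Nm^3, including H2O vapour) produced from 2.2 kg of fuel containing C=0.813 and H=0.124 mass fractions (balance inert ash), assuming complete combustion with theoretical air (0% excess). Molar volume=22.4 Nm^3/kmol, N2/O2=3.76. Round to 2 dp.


Per kg fuel: CO2 = (C/12 kmol)*22.4 = (0.813/12)*22.4 = 1.51760 Nm^3
Per kg fuel: H2O = (H/2 kmol)*22.4 = (0.124/2)*22.4 = 1.38880 Nm^3
O2 needed per kg fuel = C/12 + H/4 = 0.813/12 + 0.124/4 = 0.09875000 kmol
Per kg fuel: N2 = O2*3.76*22.4 = 0.09875000*3.76*22.4 = 8.31712 Nm^3
Total per kg = 1.51760 + 1.38880 + 8.31712 = 11.22352 Nm^3
Total = 11.22352 * 2.2 = 24.69 Nm^3


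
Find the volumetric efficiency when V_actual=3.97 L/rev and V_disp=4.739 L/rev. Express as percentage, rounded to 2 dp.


eta_v = (V_actual / V_disp) * 100
Ratio = 3.97 / 4.739 = 0.8377
eta_v = 0.8377 * 100 = 83.77%


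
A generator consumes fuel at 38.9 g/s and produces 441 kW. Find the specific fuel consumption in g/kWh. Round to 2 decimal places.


SFC = (mf / BP) * 3600
Rate = 38.9 / 441 = 0.088209 g/(s*kW)
SFC = 0.088209 * 3600 = 317.55 g/kWh


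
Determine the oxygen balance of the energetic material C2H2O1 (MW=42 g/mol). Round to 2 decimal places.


OB = -1600 * (2C + H/2 - O) / MW
Inner = 2*2 + 2/2 - 1 = 4.00
OB = -1600 * 4.00 / 42 = -152.38%


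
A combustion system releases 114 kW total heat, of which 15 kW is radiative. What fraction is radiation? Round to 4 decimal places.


f_rad = Q_rad / Q_total
f_rad = 15 / 114 = 0.1316


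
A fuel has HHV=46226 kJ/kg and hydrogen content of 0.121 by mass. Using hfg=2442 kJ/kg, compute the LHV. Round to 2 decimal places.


LHV = HHV - hfg * 9 * H
Water correction = 2442 * 9 * 0.121 = 2659.338 kJ/kg
LHV = 46226 - 2659.338 = 43566.66 kJ/kg


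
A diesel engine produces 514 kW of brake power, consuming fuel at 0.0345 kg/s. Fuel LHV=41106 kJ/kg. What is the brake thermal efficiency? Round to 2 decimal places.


eta_BTE = (BP / (mf * LHV)) * 100
Denominator = 0.0345 * 41106 = 1418.1570 kW
eta_BTE = (514 / 1418.1570) * 100 = 36.24%


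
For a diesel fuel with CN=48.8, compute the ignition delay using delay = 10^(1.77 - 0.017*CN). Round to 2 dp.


delay = 10^(1.77 - 0.017*CN)
Exponent = 1.77 - 0.017*48.8 = 0.9404
delay = 10^0.9404 = 8.72 ms


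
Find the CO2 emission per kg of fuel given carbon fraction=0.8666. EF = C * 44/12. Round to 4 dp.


EF = C_frac * (M_CO2 / M_C)
EF = 0.8666 * (44/12)
EF = 0.8666 * 3.666667 = 3.1775 kg_CO2/kg_fuel


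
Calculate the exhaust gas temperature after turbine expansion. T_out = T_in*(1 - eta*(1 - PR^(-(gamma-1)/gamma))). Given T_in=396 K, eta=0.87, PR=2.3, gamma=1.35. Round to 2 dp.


T_out = T_in * (1 - eta * (1 - PR^(-(gamma-1)/gamma)))
Exponent = -(1.35-1)/1.35 = -0.25925926
PR^exp = 2.3^(-0.25925926) = 0.80578413
Factor = 1 - 0.87*(1 - 0.80578413) = 0.83103219
T_out = 396 * 0.83103219 = 329.09 K


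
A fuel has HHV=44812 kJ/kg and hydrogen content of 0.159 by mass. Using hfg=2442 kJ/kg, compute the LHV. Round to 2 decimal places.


LHV = HHV - hfg * 9 * H
Water correction = 2442 * 9 * 0.159 = 3494.502 kJ/kg
LHV = 44812 - 3494.502 = 41317.50 kJ/kg


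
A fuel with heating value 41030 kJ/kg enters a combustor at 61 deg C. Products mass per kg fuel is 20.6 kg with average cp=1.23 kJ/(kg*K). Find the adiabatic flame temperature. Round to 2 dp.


T_ad = T_in + Hc / (m_p * cp)
Denominator = 20.6 * 1.23 = 25.3380
Temperature rise = 41030 / 25.3380 = 1619.31 K
T_ad = 61 + 1619.31 = 1680.31 deg C


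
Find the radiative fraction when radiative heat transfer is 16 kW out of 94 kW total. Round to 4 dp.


f_rad = Q_rad / Q_total
f_rad = 16 / 94 = 0.1702


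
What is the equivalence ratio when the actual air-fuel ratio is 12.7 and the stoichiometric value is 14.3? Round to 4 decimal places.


phi = AFR_stoich / AFR_actual
phi = 14.3 / 12.7 = 1.1260


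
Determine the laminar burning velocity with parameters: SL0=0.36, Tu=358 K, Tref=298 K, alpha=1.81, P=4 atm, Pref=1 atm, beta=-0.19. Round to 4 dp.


SL = SL0 * (Tu/Tref)^alpha * (P/Pref)^beta
T ratio = 358/298 = 1.20134228
(T ratio)^alpha = 1.20134228^1.81 = 1.393788
(P/Pref)^beta = 4^(-0.19) = 0.768438
SL = 0.36 * 1.393788 * 0.768438 = 0.3856 m/s


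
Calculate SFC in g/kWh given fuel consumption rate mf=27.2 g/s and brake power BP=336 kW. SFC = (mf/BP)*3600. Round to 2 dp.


SFC = (mf / BP) * 3600
Rate = 27.2 / 336 = 0.080952 g/(s*kW)
SFC = 0.080952 * 3600 = 291.43 g/kWh


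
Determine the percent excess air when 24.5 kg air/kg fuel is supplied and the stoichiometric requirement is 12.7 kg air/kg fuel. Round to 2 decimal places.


Excess air = actual - stoichiometric = 24.5 - 12.7 = 11.80 kg/kg fuel
Excess air % = (excess / stoich) * 100 = (11.80 / 12.7) * 100 = 92.91%


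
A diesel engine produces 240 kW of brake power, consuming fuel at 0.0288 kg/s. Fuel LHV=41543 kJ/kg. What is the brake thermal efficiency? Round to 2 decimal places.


eta_BTE = (BP / (mf * LHV)) * 100
Denominator = 0.0288 * 41543 = 1196.4384 kW
eta_BTE = (240 / 1196.4384) * 100 = 20.06%


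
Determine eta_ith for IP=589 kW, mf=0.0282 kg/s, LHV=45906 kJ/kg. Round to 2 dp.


eta_ith = (IP / (mf * LHV)) * 100
Denominator = 0.0282 * 45906 = 1294.5492 kW
eta_ith = (589 / 1294.5492) * 100 = 45.50%


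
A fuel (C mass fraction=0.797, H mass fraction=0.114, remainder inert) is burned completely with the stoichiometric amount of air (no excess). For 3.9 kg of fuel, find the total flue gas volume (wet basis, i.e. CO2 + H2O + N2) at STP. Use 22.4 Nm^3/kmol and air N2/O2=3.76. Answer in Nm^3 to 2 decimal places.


Per kg fuel: CO2 = (C/12 kmol)*22.4 = (0.797/12)*22.4 = 1.48773 Nm^3
Per kg fuel: H2O = (H/2 kmol)*22.4 = (0.114/2)*22.4 = 1.27680 Nm^3
O2 needed per kg fuel = C/12 + H/4 = 0.797/12 + 0.114/4 = 0.09491667 kmol
Per kg fuel: N2 = O2*3.76*22.4 = 0.09491667*3.76*22.4 = 7.99426 Nm^3
Total per kg = 1.48773 + 1.27680 + 7.99426 = 10.75879 Nm^3
Total = 10.75879 * 3.9 = 41.96 Nm^3


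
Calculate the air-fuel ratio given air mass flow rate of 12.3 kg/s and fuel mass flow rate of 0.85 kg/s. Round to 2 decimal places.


AFR = m_air / m_fuel
AFR = 12.3 / 0.85 = 14.47


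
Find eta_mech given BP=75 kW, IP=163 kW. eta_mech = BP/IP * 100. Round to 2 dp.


eta_mech = (BP / IP) * 100
Ratio = 75 / 163 = 0.4601
eta_mech = 0.4601 * 100 = 46.01%


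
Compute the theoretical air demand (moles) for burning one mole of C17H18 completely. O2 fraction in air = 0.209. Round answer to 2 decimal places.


Balanced combustion: C17H18 + 21.5 O2 -> 17 CO2 + 9 H2O
O2 needed = C + H/4 = 17 + 18/4 = 21.50 moles
Air moles = O2 / 0.209 = 21.50 / 0.209 = 102.87 moles air


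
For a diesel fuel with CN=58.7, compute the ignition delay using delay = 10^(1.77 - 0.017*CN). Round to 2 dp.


delay = 10^(1.77 - 0.017*CN)
Exponent = 1.77 - 0.017*58.7 = 0.7721
delay = 10^0.7721 = 5.92 ms


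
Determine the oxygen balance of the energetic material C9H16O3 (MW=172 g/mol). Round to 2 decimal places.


OB = -1600 * (2C + H/2 - O) / MW
Inner = 2*9 + 16/2 - 3 = 23.00
OB = -1600 * 23.00 / 172 = -213.95%


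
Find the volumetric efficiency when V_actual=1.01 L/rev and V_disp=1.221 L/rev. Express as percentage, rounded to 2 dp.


eta_v = (V_actual / V_disp) * 100
Ratio = 1.01 / 1.221 = 0.8272
eta_v = 0.8272 * 100 = 82.72%


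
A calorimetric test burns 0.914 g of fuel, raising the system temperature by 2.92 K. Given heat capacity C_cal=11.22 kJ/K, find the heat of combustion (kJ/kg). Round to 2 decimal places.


Hc = C_cal * delta_T / m_fuel
Q_released = 11.22 * 2.92 = 32.7624 kJ
m_fuel = 0.914 g = 0.914/1000 kg = 0.000914 kg
Hc = 32.7624 / 0.000914 = 35845.08 kJ/kg


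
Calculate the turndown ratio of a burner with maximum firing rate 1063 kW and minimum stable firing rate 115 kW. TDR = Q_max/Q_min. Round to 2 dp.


TDR = Q_max / Q_min
TDR = 1063 / 115 = 9.24


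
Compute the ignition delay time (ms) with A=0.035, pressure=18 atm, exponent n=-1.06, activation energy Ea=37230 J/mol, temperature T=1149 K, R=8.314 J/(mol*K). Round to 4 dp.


tau = A * P^n * exp(Ea/(R*T))
P^n = 18^(-1.06) = 0.04671014
Ea/(R*T) = 37230/(8.314*1149) = 3.897292
exp(Ea/(R*T)) = 49.268867
tau = 0.035 * 0.04671014 * 49.268867 = 0.0805 ms


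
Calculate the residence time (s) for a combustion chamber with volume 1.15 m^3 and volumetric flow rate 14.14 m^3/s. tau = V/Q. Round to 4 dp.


tau = V / Q_flow
tau = 1.15 / 14.14 = 0.0813 s


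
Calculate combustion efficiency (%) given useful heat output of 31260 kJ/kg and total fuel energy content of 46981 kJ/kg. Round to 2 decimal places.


Efficiency = (Q_useful / Q_fuel) * 100
Efficiency = (31260 / 46981) * 100
Efficiency = 0.6654 * 100 = 66.54%


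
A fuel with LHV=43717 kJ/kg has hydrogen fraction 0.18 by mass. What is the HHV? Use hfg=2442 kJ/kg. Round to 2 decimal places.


HHV = LHV + hfg * 9 * H
Water addition = 2442 * 9 * 0.18 = 3956.040 kJ/kg
HHV = 43717 + 3956.040 = 47673.04 kJ/kg


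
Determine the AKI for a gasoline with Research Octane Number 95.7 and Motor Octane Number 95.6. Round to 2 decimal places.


AKI = (RON + MON) / 2
AKI = (95.7 + 95.6) / 2
AKI = 191.3 / 2 = 95.65


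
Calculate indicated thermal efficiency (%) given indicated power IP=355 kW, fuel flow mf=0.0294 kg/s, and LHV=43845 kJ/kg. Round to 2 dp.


eta_ith = (IP / (mf * LHV)) * 100
Denominator = 0.0294 * 43845 = 1289.0430 kW
eta_ith = (355 / 1289.0430) * 100 = 27.54%


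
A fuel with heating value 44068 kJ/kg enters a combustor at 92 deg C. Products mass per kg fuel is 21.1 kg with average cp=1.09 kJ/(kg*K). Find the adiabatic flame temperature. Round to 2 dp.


T_ad = T_in + Hc / (m_p * cp)
Denominator = 21.1 * 1.09 = 22.9990
Temperature rise = 44068 / 22.9990 = 1916.08 K
T_ad = 92 + 1916.08 = 2008.08 deg C


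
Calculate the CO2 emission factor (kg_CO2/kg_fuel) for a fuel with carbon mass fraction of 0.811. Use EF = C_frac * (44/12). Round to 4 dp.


EF = C_frac * (M_CO2 / M_C)
EF = 0.811 * (44/12)
EF = 0.811 * 3.666667 = 2.9737 kg_CO2/kg_fuel


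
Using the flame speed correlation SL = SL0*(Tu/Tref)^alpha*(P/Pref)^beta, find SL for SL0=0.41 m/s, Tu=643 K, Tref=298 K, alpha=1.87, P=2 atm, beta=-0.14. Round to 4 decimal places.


SL = SL0 * (Tu/Tref)^alpha * (P/Pref)^beta
T ratio = 643/298 = 2.15771812
(T ratio)^alpha = 2.15771812^1.87 = 4.212793
(P/Pref)^beta = 2^(-0.14) = 0.907519
SL = 0.41 * 4.212793 * 0.907519 = 1.5675 m/s


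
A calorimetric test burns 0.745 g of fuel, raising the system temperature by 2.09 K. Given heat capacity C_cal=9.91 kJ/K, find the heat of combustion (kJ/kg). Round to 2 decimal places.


Hc = C_cal * delta_T / m_fuel
Q_released = 9.91 * 2.09 = 20.7119 kJ
m_fuel = 0.745 g = 0.745/1000 kg = 0.000745 kg
Hc = 20.7119 / 0.000745 = 27801.21 kJ/kg


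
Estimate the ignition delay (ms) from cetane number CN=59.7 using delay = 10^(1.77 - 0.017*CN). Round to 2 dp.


delay = 10^(1.77 - 0.017*CN)
Exponent = 1.77 - 0.017*59.7 = 0.7551
delay = 10^0.7551 = 5.69 ms


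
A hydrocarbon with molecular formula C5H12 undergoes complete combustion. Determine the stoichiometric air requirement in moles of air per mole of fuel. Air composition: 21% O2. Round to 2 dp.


Balanced combustion: C5H12 + 8 O2 -> 5 CO2 + 6 H2O
O2 needed = C + H/4 = 5 + 12/4 = 8.00 moles
Air moles = O2 / 0.21 = 8.00 / 0.21 = 38.10 moles air


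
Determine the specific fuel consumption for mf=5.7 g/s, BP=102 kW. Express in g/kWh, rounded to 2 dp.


SFC = (mf / BP) * 3600
Rate = 5.7 / 102 = 0.055882 g/(s*kW)
SFC = 0.055882 * 3600 = 201.18 g/kWh


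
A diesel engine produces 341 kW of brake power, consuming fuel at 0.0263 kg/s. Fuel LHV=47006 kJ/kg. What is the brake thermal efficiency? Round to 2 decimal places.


eta_BTE = (BP / (mf * LHV)) * 100
Denominator = 0.0263 * 47006 = 1236.2578 kW
eta_BTE = (341 / 1236.2578) * 100 = 27.58%


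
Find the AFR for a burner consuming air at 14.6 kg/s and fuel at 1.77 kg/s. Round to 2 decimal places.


AFR = m_air / m_fuel
AFR = 14.6 / 1.77 = 8.25


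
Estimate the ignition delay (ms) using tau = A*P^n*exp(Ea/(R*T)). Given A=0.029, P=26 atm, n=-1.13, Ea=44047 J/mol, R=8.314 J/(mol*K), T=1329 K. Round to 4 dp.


tau = A * P^n * exp(Ea/(R*T))
P^n = 26^(-1.13) = 0.02518141
Ea/(R*T) = 44047/(8.314*1329) = 3.986404
exp(Ea/(R*T)) = 53.860869
tau = 0.029 * 0.02518141 * 53.860869 = 0.0393 ms


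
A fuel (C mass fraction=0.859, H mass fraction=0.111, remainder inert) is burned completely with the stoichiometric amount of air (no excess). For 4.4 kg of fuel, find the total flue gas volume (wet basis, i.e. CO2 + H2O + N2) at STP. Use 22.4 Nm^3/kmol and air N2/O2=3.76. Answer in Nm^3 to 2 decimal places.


Per kg fuel: CO2 = (C/12 kmol)*22.4 = (0.859/12)*22.4 = 1.60347 Nm^3
Per kg fuel: H2O = (H/2 kmol)*22.4 = (0.111/2)*22.4 = 1.24320 Nm^3
O2 needed per kg fuel = C/12 + H/4 = 0.859/12 + 0.111/4 = 0.09933333 kmol
Per kg fuel: N2 = O2*3.76*22.4 = 0.09933333*3.76*22.4 = 8.36625 Nm^3
Total per kg = 1.60347 + 1.24320 + 8.36625 = 11.21292 Nm^3
Total = 11.21292 * 4.4 = 49.34 Nm^3


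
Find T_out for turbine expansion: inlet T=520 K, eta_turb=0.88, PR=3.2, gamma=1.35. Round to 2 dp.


T_out = T_in * (1 - eta * (1 - PR^(-(gamma-1)/gamma)))
Exponent = -(1.35-1)/1.35 = -0.25925926
PR^exp = 3.2^(-0.25925926) = 0.73966521
Factor = 1 - 0.88*(1 - 0.73966521) = 0.77090538
T_out = 520 * 0.77090538 = 400.87 K


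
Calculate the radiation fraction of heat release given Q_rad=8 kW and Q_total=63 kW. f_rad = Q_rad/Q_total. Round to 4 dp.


f_rad = Q_rad / Q_total
f_rad = 8 / 63 = 0.1270


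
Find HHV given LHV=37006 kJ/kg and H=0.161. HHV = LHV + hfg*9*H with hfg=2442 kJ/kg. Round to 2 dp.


HHV = LHV + hfg * 9 * H
Water addition = 2442 * 9 * 0.161 = 3538.458 kJ/kg
HHV = 37006 + 3538.458 = 40544.46 kJ/kg


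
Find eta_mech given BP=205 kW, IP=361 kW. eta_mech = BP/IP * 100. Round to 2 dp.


eta_mech = (BP / IP) * 100
Ratio = 205 / 361 = 0.5679
eta_mech = 0.5679 * 100 = 56.79%


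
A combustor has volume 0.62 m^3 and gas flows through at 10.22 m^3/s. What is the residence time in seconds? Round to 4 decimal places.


tau = V / Q_flow
tau = 0.62 / 10.22 = 0.0607 s


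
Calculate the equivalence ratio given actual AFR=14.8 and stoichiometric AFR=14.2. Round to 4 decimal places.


phi = AFR_stoich / AFR_actual
phi = 14.2 / 14.8 = 0.9595


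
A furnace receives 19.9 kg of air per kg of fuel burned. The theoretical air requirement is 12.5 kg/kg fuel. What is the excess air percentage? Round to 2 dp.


Excess air = actual - stoichiometric = 19.9 - 12.5 = 7.40 kg/kg fuel
Excess air % = (excess / stoich) * 100 = (7.40 / 12.5) * 100 = 59.20%


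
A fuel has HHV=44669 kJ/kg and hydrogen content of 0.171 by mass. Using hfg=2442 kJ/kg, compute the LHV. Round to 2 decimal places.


LHV = HHV - hfg * 9 * H
Water correction = 2442 * 9 * 0.171 = 3758.238 kJ/kg
LHV = 44669 - 3758.238 = 40910.76 kJ/kg


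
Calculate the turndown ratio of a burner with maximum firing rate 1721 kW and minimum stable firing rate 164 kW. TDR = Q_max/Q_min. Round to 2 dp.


TDR = Q_max / Q_min
TDR = 1721 / 164 = 10.49


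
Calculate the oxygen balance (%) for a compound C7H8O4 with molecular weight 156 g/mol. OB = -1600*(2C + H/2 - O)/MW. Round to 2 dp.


OB = -1600 * (2C + H/2 - O) / MW
Inner = 2*7 + 8/2 - 4 = 14.00
OB = -1600 * 14.00 / 156 = -143.59%


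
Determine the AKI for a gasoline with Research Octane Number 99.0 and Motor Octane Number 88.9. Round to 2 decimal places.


AKI = (RON + MON) / 2
AKI = (99.0 + 88.9) / 2
AKI = 187.9 / 2 = 93.95


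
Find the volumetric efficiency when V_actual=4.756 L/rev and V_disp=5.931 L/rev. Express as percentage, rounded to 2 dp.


eta_v = (V_actual / V_disp) * 100
Ratio = 4.756 / 5.931 = 0.8019
eta_v = 0.8019 * 100 = 80.19%


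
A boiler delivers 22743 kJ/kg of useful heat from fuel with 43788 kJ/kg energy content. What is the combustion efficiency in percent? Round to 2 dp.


Efficiency = (Q_useful / Q_fuel) * 100
Efficiency = (22743 / 43788) * 100
Efficiency = 0.5194 * 100 = 51.94%


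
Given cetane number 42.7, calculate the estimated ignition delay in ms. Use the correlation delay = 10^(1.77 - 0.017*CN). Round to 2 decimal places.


delay = 10^(1.77 - 0.017*CN)
Exponent = 1.77 - 0.017*42.7 = 1.0441
delay = 10^1.0441 = 11.07 ms


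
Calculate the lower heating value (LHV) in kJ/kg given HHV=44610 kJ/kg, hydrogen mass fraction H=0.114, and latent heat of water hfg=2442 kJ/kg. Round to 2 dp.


LHV = HHV - hfg * 9 * H
Water correction = 2442 * 9 * 0.114 = 2505.492 kJ/kg
LHV = 44610 - 2505.492 = 42104.51 kJ/kg


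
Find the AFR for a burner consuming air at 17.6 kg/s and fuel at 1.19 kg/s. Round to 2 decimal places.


AFR = m_air / m_fuel
AFR = 17.6 / 1.19 = 14.79


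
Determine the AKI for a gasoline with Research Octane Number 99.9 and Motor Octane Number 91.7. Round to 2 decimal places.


AKI = (RON + MON) / 2
AKI = (99.9 + 91.7) / 2
AKI = 191.6 / 2 = 95.80


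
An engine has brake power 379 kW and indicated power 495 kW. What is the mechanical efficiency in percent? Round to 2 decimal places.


eta_mech = (BP / IP) * 100
Ratio = 379 / 495 = 0.7657
eta_mech = 0.7657 * 100 = 76.57%


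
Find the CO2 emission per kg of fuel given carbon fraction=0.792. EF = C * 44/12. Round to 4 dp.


EF = C_frac * (M_CO2 / M_C)
EF = 0.792 * (44/12)
EF = 0.792 * 3.666667 = 2.9040 kg_CO2/kg_fuel


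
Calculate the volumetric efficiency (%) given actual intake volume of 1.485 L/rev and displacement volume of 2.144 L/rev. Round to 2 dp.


eta_v = (V_actual / V_disp) * 100
Ratio = 1.485 / 2.144 = 0.6926
eta_v = 0.6926 * 100 = 69.26%
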